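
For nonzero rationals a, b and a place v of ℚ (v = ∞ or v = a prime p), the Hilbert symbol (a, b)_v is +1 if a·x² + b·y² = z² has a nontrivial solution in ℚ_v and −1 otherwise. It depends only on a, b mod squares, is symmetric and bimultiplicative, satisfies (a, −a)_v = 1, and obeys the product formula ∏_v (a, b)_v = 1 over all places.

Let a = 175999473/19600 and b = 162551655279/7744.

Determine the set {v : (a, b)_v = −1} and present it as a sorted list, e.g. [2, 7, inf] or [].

(a, b) ≡ (12857, 24775439) mod (ℚ^×)²; places V = {2, 3, 5, 7, 11, 13, 23, 41, 43, 47, ∞}.
(a,b)_∞: sgn(12857)=+, sgn(24775439)=+, so +1.
(a,b)_43: α=1, u≡36; β=1, v≡14 (mod 43); (36|43)=+1, (14|43)=+1; sign (−1)^1·+1^1·+1^1 = -1.
(a,b)_11: α=0, u≡5; β=-2, v≡10 (mod 11); (5|11)=+1, (10|11)=-1; sign (−1)^0·+1^-2·-1^0 = +1.
(a,b)_5: α=-2, u≡2; β=0, v≡1 (mod 5); (2|5)=-1, (1|5)=+1; sign (−1)^0·-1^0·+1^-2 = +1.
(a,b)_3: α=4, u≡2; β=8, v≡2 (mod 3); (2|3)=-1, (2|3)=-1; sign (−1)^0·-1^8·-1^4 = +1.
(a,b)_47: α=0, u≡30; β=1, v≡4 (mod 47); (30|47)=-1, (4|47)=+1; sign (−1)^0·-1^1·+1^0 = -1.
(a,b)_7: α=-2, u≡6; β=0, v≡3 (mod 7); (6|7)=-1, (3|7)=-1; sign (−1)^0·-1^0·-1^-2 = +1.
(a,b)_2: α=-4, β=-6; u≡1, v≡7 (mod 8); ε(u)ε(v)=0·1, αω(v)=-4·0, βω(u)=-6·0; sum ≡ 0  ⇒  +1.
(a,b)_23: α=1, u≡7; β=1, v≡7 (mod 23); (7|23)=-1, (7|23)=-1; sign (−1)^1·-1^1·-1^1 = -1.
(a,b)_41: α=0, u≡22; β=1, v≡4 (mod 41); (22|41)=-1, (4|41)=+1; sign (−1)^0·-1^1·+1^0 = -1.
(a,b)_13: α=3, u≡9; β=1, v≡3 (mod 13); (9|13)=+1, (3|13)=+1; sign (−1)^0·+1^1·+1^3 = +1.
(12857, 24775439 / ℚ) ramifies at {23, 41, 43, 47}: a division algebra.

[23, 41, 43, 47]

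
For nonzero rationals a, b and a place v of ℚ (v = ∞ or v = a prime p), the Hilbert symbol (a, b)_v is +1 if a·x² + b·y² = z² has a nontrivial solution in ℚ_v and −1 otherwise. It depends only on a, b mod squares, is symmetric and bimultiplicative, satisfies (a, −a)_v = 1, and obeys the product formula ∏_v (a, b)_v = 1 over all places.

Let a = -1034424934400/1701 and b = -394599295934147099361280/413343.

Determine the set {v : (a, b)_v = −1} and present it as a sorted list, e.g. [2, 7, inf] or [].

[2, 3, 11, inf]

Mod squares: a ≡ -10374, b ≡ -7315. Check v ∈ {∞, 2, 3, 5, 7, 11, 13, 19, 29}.
v=∞: -10374 < 0 and -7315 < 0  ⇒  (a,b)_∞ = -1.
v=29: a=29^0·(≡12), b=29^2·(≡28) mod 29; (12|29)=-1, (28|29)=+1; (−1)^{0·2·14}·(-1)^2·(+1)^0 = +1.
v=19: a=19^1·(≡16), b=19^1·(≡12) mod 19; (16|19)=+1, (12|19)=-1; (−1)^{1·1·9}·(+1)^1·(-1)^1 = +1.
v=7: a=7^-1·(≡2), b=7^-1·(≡5) mod 7; (2|7)=+1, (5|7)=-1; (−1)^{-1·-1·3}·(+1)^-1·(-1)^-1 = +1.
v=11: a=11^2·(≡10), b=11^5·(≡8) mod 11; (10|11)=-1, (8|11)=-1; (−1)^{2·5·5}·(-1)^5·(-1)^2 = -1.
v=3: a=3^-5·(≡1), b=3^-10·(≡2) mod 3; (1|3)=+1, (2|3)=-1; (−1)^{-5·-10·1}·(+1)^-10·(-1)^-5 = -1.
v=2: v_2(a)=13, v_2(b)=30; units ≡ 5, 5 (mod 8); ε·ε+αω+βω = 0·0+13·1+30·1 ≡ 1  ⇒  (a,b)_2 = -1.
v=13: a=13^3·(≡2), b=13^4·(≡12) mod 13; (2|13)=-1, (12|13)=+1; (−1)^{3·4·6}·(-1)^4·(+1)^3 = +1.
v=5: a=5^2·(≡4), b=5^1·(≡3) mod 5; (4|5)=+1, (3|5)=-1; (−1)^{2·1·2}·(+1)^1·(-1)^2 = +1.
|Ram(-10374, -7315)| = 4, even; anisotropic at {2, 3, 11, ∞}.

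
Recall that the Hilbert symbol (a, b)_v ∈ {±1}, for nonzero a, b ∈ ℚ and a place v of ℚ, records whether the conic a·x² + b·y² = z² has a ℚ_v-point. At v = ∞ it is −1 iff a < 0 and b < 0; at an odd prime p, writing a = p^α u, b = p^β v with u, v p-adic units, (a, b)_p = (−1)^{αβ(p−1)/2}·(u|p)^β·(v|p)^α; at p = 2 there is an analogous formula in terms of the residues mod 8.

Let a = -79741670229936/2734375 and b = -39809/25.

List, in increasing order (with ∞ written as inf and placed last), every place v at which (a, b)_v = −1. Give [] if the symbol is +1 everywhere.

Mod squares: a ≡ -85813, b ≡ -329. Check v ∈ {∞, 2, 3, 5, 7, 11, 13, 23, 41, 47}.
v=41: a=41^1·(≡23), b=41^0·(≡5) mod 41; (23|41)=+1, (5|41)=+1; (−1)^{1·0·20}·(+1)^0·(+1)^1 = +1.
v=13: a=13^3·(≡4), b=13^0·(≡3) mod 13; (4|13)=+1, (3|13)=+1; (−1)^{3·0·6}·(+1)^0·(+1)^3 = +1.
v=47: a=47^2·(≡42), b=47^1·(≡15) mod 47; (42|47)=+1, (15|47)=-1; (−1)^{2·1·23}·(+1)^1·(-1)^2 = +1.
v=3: a=3^2·(≡2), b=3^0·(≡1) mod 3; (2|3)=-1, (1|3)=+1; (−1)^{2·0·1}·(-1)^0·(+1)^2 = +1.
v=11: a=11^2·(≡3), b=11^2·(≡4) mod 11; (3|11)=+1, (4|11)=+1; (−1)^{2·2·5}·(+1)^2·(+1)^2 = +1.
v=∞: -85813 < 0 and -329 < 0  ⇒  (a,b)_∞ = -1.
v=2: v_2(a)=4, v_2(b)=0; units ≡ 3, 7 (mod 8); ε·ε+αω+βω = 1·1+4·0+0·1 ≡ 1  ⇒  (a,b)_2 = -1.
v=5: a=5^-8·(≡2), b=5^-2·(≡1) mod 5; (2|5)=-1, (1|5)=+1; (−1)^{-8·-2·2}·(-1)^-2·(+1)^-8 = +1.
v=23: a=23^1·(≡16), b=23^0·(≡2) mod 23; (16|23)=+1, (2|23)=+1; (−1)^{1·0·11}·(+1)^0·(+1)^1 = +1.
v=7: a=7^-1·(≡5), b=7^1·(≡1) mod 7; (5|7)=-1, (1|7)=+1; (−1)^{-1·1·3}·(-1)^1·(+1)^-1 = +1.
Ram(-85813, -329) = {2, ∞}; no ℚ_2-point on the conic.

[2, inf]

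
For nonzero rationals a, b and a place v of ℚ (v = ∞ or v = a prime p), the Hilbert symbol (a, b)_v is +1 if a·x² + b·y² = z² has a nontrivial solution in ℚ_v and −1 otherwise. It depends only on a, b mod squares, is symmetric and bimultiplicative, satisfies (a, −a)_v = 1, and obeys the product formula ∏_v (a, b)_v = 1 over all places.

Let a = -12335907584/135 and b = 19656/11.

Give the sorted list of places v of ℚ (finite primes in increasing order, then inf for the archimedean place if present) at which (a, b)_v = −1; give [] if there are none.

[7, 11]

Mod squares: a ≡ -165, b ≡ 6006. Check v ∈ {∞, 2, 3, 5, 7, 11, 13, 23}.
v=3: a=3^-3·(≡2), b=3^3·(≡1) mod 3; (2|3)=-1, (1|3)=+1; (−1)^{-3·3·1}·(-1)^3·(+1)^-3 = +1.
v=11: a=11^1·(≡2), b=11^-1·(≡10) mod 11; (2|11)=-1, (10|11)=-1; (−1)^{1·-1·5}·(-1)^-1·(-1)^1 = -1.
v=∞: -165 < 0 and 6006 > 0  ⇒  (a,b)_∞ = +1.
v=13: a=13^2·(≡12), b=13^1·(≡11) mod 13; (12|13)=+1, (11|13)=-1; (−1)^{2·1·6}·(+1)^1·(-1)^2 = +1.
v=2: v_2(a)=8, v_2(b)=3; units ≡ 3, 3 (mod 8); ε·ε+αω+βω = 1·1+8·1+3·1 ≡ 0  ⇒  (a,b)_2 = +1.
v=23: a=23^2·(≡11), b=23^0·(≡18) mod 23; (11|23)=-1, (18|23)=+1; (−1)^{2·0·11}·(-1)^0·(+1)^2 = +1.
v=7: a=7^2·(≡3), b=7^1·(≡2) mod 7; (3|7)=-1, (2|7)=+1; (−1)^{2·1·3}·(-1)^1·(+1)^2 = -1.
v=5: a=5^-1·(≡3), b=5^0·(≡1) mod 5; (3|5)=-1, (1|5)=+1; (−1)^{-1·0·2}·(-1)^0·(+1)^-1 = +1.
(-165, 6006 / ℚ) ramifies at {7, 11}: a division algebra.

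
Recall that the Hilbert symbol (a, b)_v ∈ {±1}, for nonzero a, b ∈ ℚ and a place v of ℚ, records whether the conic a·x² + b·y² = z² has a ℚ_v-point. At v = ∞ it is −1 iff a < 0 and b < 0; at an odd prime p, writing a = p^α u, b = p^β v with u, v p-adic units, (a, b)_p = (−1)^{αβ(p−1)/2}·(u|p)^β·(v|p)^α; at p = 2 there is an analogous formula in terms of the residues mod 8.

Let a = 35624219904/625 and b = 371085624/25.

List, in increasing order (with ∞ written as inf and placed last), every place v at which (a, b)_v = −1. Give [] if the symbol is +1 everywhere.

(a, b) ≡ (35061, 23374) mod (ℚ^×)²; places V = {2, 3, 5, 7, 13, 29, 31, ∞}.
(a,b)_∞: sgn(35061)=+, sgn(23374)=+, so +1.
(a,b)_31: α=1, u≡24; β=1, v≡14 (mod 31); (24|31)=-1, (14|31)=+1; sign (−1)^1·-1^1·+1^1 = +1.
(a,b)_29: α=1, u≡25; β=1, v≡5 (mod 29); (25|29)=+1, (5|29)=+1; sign (−1)^0·+1^1·+1^1 = +1.
(a,b)_7: α=2, u≡5; β=2, v≡4 (mod 7); (5|7)=-1, (4|7)=+1; sign (−1)^0·-1^2·+1^2 = +1.
(a,b)_3: α=5, u≡2; β=4, v≡1 (mod 3); (2|3)=-1, (1|3)=+1; sign (−1)^0·-1^4·+1^5 = +1.
(a,b)_5: α=-4, u≡4; β=-2, v≡4 (mod 5); (4|5)=+1, (4|5)=+1; sign (−1)^0·+1^-2·+1^-4 = +1.
(a,b)_13: α=1, u≡8; β=1, v≡1 (mod 13); (8|13)=-1, (1|13)=+1; sign (−1)^0·-1^1·+1^1 = -1.
(a,b)_2: α=8, β=3; u≡5, v≡7 (mod 8); ε(u)ε(v)=0·1, αω(v)=8·0, βω(u)=3·1; sum ≡ 1  ⇒  -1.
|Ram(35061, 23374)| = 2, even; anisotropic at {2, 13}.

[2, 13]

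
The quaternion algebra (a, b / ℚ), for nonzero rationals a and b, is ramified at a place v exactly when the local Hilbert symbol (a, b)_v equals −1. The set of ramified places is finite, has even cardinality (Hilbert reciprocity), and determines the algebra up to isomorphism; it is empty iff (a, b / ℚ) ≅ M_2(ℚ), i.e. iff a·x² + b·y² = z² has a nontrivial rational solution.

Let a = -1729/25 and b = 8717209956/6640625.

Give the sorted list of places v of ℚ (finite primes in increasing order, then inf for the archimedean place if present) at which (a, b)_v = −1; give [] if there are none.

(a, b) ≡ (-1729, 17) mod (ℚ^×)²; places V = {2, 3, 5, 7, 13, 17, 19, ∞}.
(a,b)_19: α=1, u≡7; β=2, v≡1 (mod 19); (7|19)=+1, (1|19)=+1; sign (−1)^0·+1^2·+1^1 = +1.
(a,b)_17: α=0, u≡7; β=-1, v≡13 (mod 17); (7|17)=-1, (13|17)=+1; sign (−1)^0·-1^-1·+1^0 = -1.
(a,b)_2: α=0, β=2; u≡7, v≡1 (mod 8); ε(u)ε(v)=1·0, αω(v)=0·0, βω(u)=2·0; sum ≡ 0  ⇒  +1.
(a,b)_13: α=1, u≡3; β=2, v≡9 (mod 13); (3|13)=+1, (9|13)=+1; sign (−1)^0·+1^2·+1^1 = +1.
(a,b)_3: α=0, u≡2; β=6, v≡2 (mod 3); (2|3)=-1, (2|3)=-1; sign (−1)^0·-1^6·-1^0 = +1.
(a,b)_7: α=1, u≡3; β=2, v≡6 (mod 7); (3|7)=-1, (6|7)=-1; sign (−1)^0·-1^2·-1^1 = -1.
(a,b)_5: α=-2, u≡1; β=-8, v≡3 (mod 5); (1|5)=+1, (3|5)=-1; sign (−1)^0·+1^-8·-1^-2 = +1.
(a,b)_∞: sgn(-1729)=−, sgn(17)=+, so +1.
(-1729, 17 / ℚ) ramifies at {7, 17}: a division algebra.

[7, 17]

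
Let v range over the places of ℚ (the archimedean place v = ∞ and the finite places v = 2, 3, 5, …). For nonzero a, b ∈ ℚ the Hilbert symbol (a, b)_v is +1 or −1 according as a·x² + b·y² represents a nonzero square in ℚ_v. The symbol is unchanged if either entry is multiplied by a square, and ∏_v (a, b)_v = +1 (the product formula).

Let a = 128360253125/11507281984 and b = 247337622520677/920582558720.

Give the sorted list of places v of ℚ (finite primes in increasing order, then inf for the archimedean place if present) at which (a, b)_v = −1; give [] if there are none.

[5, 13]

(a, b) ≡ (5, 65) mod (ℚ^×)²; places V = {2, 3, 5, 11, 13, 17, 23, 29, 43, 53, ∞}.
(a,b)_3: α=0, u≡2; β=6, v≡2 (mod 3); (2|3)=-1, (2|3)=-1; sign (−1)^0·-1^6·-1^0 = +1.
(a,b)_11: α=-2, u≡9; β=-2, v≡2 (mod 11); (9|11)=+1, (2|11)=-1; sign (−1)^0·+1^-2·-1^-2 = +1.
(a,b)_23: α=-2, u≡19; β=-2, v≡22 (mod 23); (19|23)=-1, (22|23)=-1; sign (−1)^0·-1^-2·-1^-2 = +1.
(a,b)_29: α=2, u≡23; β=0, v≡1 (mod 29); (23|29)=+1, (1|29)=+1; sign (−1)^0·+1^0·+1^2 = +1.
(a,b)_5: α=5, u≡4; β=-1, v≡3 (mod 5); (4|5)=+1, (3|5)=-1; sign (−1)^0·+1^-1·-1^5 = -1.
(a,b)_∞: sgn(5)=+, sgn(65)=+, so +1.
(a,b)_17: α=2, u≡6; β=4, v≡12 (mod 17); (6|17)=-1, (12|17)=-1; sign (−1)^0·-1^4·-1^2 = +1.
(a,b)_53: α=-2, u≡23; β=-2, v≡22 (mod 53); (23|53)=-1, (22|53)=-1; sign (−1)^0·-1^-2·-1^-2 = +1.
(a,b)_43: α=0, u≡33; β=2, v≡22 (mod 43); (33|43)=-1, (22|43)=-1; sign (−1)^0·-1^2·-1^0 = +1.
(a,b)_2: α=-6, β=-10; u≡5, v≡1 (mod 8); ε(u)ε(v)=0·0, αω(v)=-6·0, βω(u)=-10·1; sum ≡ 0  ⇒  +1.
(a,b)_13: α=2, u≡6; β=3, v≡11 (mod 13); (6|13)=-1, (11|13)=-1; sign (−1)^0·-1^3·-1^2 = -1.
Ram(5, 65) = {5, 13}; no ℚ_5-point on the conic.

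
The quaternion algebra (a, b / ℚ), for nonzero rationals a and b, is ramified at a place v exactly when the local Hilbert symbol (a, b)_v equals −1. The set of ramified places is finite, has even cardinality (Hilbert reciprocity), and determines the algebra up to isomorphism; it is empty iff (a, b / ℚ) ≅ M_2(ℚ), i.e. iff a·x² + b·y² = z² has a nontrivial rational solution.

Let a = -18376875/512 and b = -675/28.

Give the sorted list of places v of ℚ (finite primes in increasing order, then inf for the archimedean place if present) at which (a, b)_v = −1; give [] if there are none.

Mod squares: a ≡ -6, b ≡ -21. Check v ∈ {∞, 2, 3, 5, 7, 11}.
v=7: a=7^0·(≡1), b=7^-1·(≡1) mod 7; (1|7)=+1, (1|7)=+1; (−1)^{0·-1·3}·(+1)^-1·(+1)^0 = +1.
v=5: a=5^4·(≡1), b=5^2·(≡1) mod 5; (1|5)=+1, (1|5)=+1; (−1)^{4·2·2}·(+1)^2·(+1)^4 = +1.
v=3: a=3^5·(≡1), b=3^3·(≡2) mod 3; (1|3)=+1, (2|3)=-1; (−1)^{5·3·1}·(+1)^3·(-1)^5 = +1.
v=11: a=11^2·(≡4), b=11^0·(≡3) mod 11; (4|11)=+1, (3|11)=+1; (−1)^{2·0·5}·(+1)^0·(+1)^2 = +1.
v=∞: -6 < 0 and -21 < 0  ⇒  (a,b)_∞ = -1.
v=2: v_2(a)=-9, v_2(b)=-2; units ≡ 5, 3 (mod 8); ε·ε+αω+βω = 0·1+-9·1+-2·1 ≡ 1  ⇒  (a,b)_2 = -1.
|Ram(-6, -21)| = 2, even; anisotropic at {2, ∞}.

[2, inf]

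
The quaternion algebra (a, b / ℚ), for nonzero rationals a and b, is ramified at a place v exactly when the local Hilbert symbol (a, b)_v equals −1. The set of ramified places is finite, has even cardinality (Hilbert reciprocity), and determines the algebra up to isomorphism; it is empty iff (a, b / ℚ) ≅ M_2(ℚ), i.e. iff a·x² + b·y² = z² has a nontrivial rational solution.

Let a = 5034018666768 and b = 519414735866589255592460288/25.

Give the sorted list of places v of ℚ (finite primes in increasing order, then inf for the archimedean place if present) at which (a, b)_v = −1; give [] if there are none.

[3, 17, 23, 31]

Mod squares: a ≡ 22217793, b ≡ 17. Check v ∈ {∞, 2, 3, 5, 7, 13, 17, 23, 31, 47}.
v=5: a=5^0·(≡3), b=5^-2·(≡3) mod 5; (3|5)=-1, (3|5)=-1; (−1)^{0·-2·2}·(-1)^-2·(-1)^0 = +1.
v=13: a=13^1·(≡10), b=13^2·(≡9) mod 13; (10|13)=+1, (9|13)=+1; (−1)^{1·2·6}·(+1)^2·(+1)^1 = +1.
v=23: a=23^1·(≡19), b=23^2·(≡15) mod 23; (19|23)=-1, (15|23)=-1; (−1)^{1·2·11}·(-1)^2·(-1)^1 = -1.
v=∞: 22217793 > 0 and 17 > 0  ⇒  (a,b)_∞ = +1.
v=47: a=47^1·(≡30), b=47^2·(≡8) mod 47; (30|47)=-1, (8|47)=+1; (−1)^{1·2·23}·(-1)^2·(+1)^1 = +1.
v=2: v_2(a)=4, v_2(b)=14; units ≡ 1, 1 (mod 8); ε·ε+αω+βω = 0·0+4·0+14·0 ≡ 0  ⇒  (a,b)_2 = +1.
v=17: a=17^3·(≡6), b=17^5·(≡4) mod 17; (6|17)=-1, (4|17)=+1; (−1)^{3·5·8}·(-1)^5·(+1)^3 = -1.
v=31: a=31^1·(≡20), b=31^2·(≡22) mod 31; (20|31)=+1, (22|31)=-1; (−1)^{1·2·15}·(+1)^2·(-1)^1 = -1.
v=3: a=3^1·(≡2), b=3^0·(≡2) mod 3; (2|3)=-1, (2|3)=-1; (−1)^{1·0·1}·(-1)^0·(-1)^1 = -1.
v=7: a=7^2·(≡5), b=7^6·(≡6) mod 7; (5|7)=-1, (6|7)=-1; (−1)^{2·6·3}·(-1)^6·(-1)^2 = +1.
|Ram(22217793, 17)| = 4, even; anisotropic at {3, 17, 23, 31}.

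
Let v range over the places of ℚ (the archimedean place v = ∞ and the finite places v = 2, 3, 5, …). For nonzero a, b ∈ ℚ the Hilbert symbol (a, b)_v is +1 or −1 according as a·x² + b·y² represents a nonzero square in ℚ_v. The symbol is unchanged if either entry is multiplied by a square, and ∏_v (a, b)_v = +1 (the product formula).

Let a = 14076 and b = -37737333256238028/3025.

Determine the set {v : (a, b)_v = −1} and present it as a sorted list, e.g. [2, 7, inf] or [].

(a, b) ≡ (391, -264523) mod (ℚ^×)²; places V = {2, 3, 5, 7, 11, 17, 23, 31, 53, ∞}.
(a,b)_23: α=1, u≡14; β=5, v≡21 (mod 23); (14|23)=-1, (21|23)=-1; sign (−1)^1·-1^5·-1^1 = -1.
(a,b)_53: α=0, u≡31; β=1, v≡38 (mod 53); (31|53)=-1, (38|53)=+1; sign (−1)^0·-1^1·+1^0 = -1.
(a,b)_5: α=0, u≡1; β=-2, v≡2 (mod 5); (1|5)=+1, (2|5)=-1; sign (−1)^0·+1^-2·-1^0 = +1.
(a,b)_11: α=0, u≡7; β=-2, v≡9 (mod 11); (7|11)=-1, (9|11)=+1; sign (−1)^0·-1^-2·+1^0 = +1.
(a,b)_17: α=1, u≡12; β=2, v≡3 (mod 17); (12|17)=-1, (3|17)=-1; sign (−1)^0·-1^2·-1^1 = -1.
(a,b)_∞: sgn(391)=+, sgn(-264523)=−, so +1.
(a,b)_7: α=0, u≡6; β=3, v≡2 (mod 7); (6|7)=-1, (2|7)=+1; sign (−1)^0·-1^3·+1^0 = -1.
(a,b)_3: α=2, u≡1; β=2, v≡2 (mod 3); (1|3)=+1, (2|3)=-1; sign (−1)^0·+1^2·-1^2 = +1.
(a,b)_2: α=2, β=2; u≡7, v≡5 (mod 8); ε(u)ε(v)=1·0, αω(v)=2·1, βω(u)=2·0; sum ≡ 0  ⇒  +1.
(a,b)_31: α=0, u≡2; β=1, v≡12 (mod 31); (2|31)=+1, (12|31)=-1; sign (−1)^0·+1^1·-1^0 = +1.
|Ram(391, -264523)| = 4, even; anisotropic at {7, 17, 23, 53}.

[7, 17, 23, 53]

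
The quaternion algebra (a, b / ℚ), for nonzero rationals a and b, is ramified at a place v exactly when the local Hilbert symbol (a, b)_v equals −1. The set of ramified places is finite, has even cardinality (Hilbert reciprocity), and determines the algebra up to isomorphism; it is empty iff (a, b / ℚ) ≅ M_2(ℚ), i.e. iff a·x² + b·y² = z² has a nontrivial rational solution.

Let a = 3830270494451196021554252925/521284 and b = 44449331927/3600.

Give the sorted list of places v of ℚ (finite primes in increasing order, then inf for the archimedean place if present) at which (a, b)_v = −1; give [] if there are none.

(a, b) ≡ (1565314933, 943943) mod (ℚ^×)²; places V = {2, 3, 5, 7, 11, 13, 17, 19, 23, 29, 31, 37, 41, ∞}.
(a,b)_31: α=0, u≡13; β=2, v≡15 (mod 31); (13|31)=-1, (15|31)=-1; sign (−1)^0·-1^2·-1^0 = +1.
(a,b)_2: α=-2, β=-4; u≡5, v≡7 (mod 8); ε(u)ε(v)=0·1, αω(v)=-2·0, βω(u)=-4·1; sum ≡ 0  ⇒  +1.
(a,b)_13: α=3, u≡8; β=1, v≡8 (mod 13); (8|13)=-1, (8|13)=-1; sign (−1)^0·-1^1·-1^3 = +1.
(a,b)_37: α=1, u≡28; β=0, v≡28 (mod 37); (28|37)=+1, (28|37)=+1; sign (−1)^0·+1^0·+1^1 = +1.
(a,b)_11: α=6, u≡2; β=1, v≡6 (mod 11); (2|11)=-1, (6|11)=-1; sign (−1)^0·-1^1·-1^6 = -1.
(a,b)_23: α=1, u≡22; β=1, v≡6 (mod 23); (22|23)=-1, (6|23)=+1; sign (−1)^1·-1^1·+1^1 = +1.
(a,b)_5: α=2, u≡3; β=-2, v≡3 (mod 5); (3|5)=-1, (3|5)=-1; sign (−1)^0·-1^-2·-1^2 = +1.
(a,b)_∞: sgn(1565314933)=+, sgn(943943)=+, so +1.
(a,b)_19: α=-4, u≡7; β=0, v≡1 (mod 19); (7|19)=+1, (1|19)=+1; sign (−1)^0·+1^0·+1^-4 = +1.
(a,b)_3: α=4, u≡1; β=-2, v≡2 (mod 3); (1|3)=+1, (2|3)=-1; sign (−1)^0·+1^-2·-1^4 = +1.
(a,b)_29: α=1, u≡26; β=0, v≡5 (mod 29); (26|29)=-1, (5|29)=+1; sign (−1)^0·-1^0·+1^1 = +1.
(a,b)_7: α=5, u≡3; β=3, v≡1 (mod 7); (3|7)=-1, (1|7)=+1; sign (−1)^1·-1^3·+1^5 = +1.
(a,b)_41: α=3, u≡9; β=1, v≡14 (mod 41); (9|41)=+1, (14|41)=-1; sign (−1)^0·+1^1·-1^3 = -1.
(a,b)_17: α=1, u≡5; β=0, v≡13 (mod 17); (5|17)=-1, (13|17)=+1; sign (−1)^0·-1^0·+1^1 = +1.
Ram(1565314933, 943943) = {11, 41}; no ℚ_11-point on the conic.

[11, 41]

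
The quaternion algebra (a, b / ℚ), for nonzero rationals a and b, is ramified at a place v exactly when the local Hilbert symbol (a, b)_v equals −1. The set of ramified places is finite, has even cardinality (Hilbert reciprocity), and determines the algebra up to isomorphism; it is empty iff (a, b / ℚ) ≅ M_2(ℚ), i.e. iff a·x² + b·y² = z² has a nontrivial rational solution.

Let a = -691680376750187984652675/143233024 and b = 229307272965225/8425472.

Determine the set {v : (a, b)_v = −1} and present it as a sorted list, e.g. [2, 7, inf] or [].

(a, b) ≡ (-403, 83657) mod (ℚ^×)²; places V = {2, 3, 5, 7, 11, 13, 17, 19, 31, 37, 41, ∞}.
(a,b)_13: α=5, u≡11; β=2, v≡7 (mod 13); (11|13)=-1, (7|13)=-1; sign (−1)^0·-1^2·-1^5 = -1.
(a,b)_17: α=-2, u≡12; β=-1, v≡13 (mod 17); (12|17)=-1, (13|17)=+1; sign (−1)^0·-1^-1·+1^-2 = -1.
(a,b)_41: α=2, u≡24; β=2, v≡38 (mod 41); (24|41)=-1, (38|41)=-1; sign (−1)^0·-1^2·-1^2 = +1.
(a,b)_31: α=1, u≡19; β=0, v≡2 (mod 31); (19|31)=+1, (2|31)=+1; sign (−1)^0·+1^0·+1^1 = +1.
(a,b)_7: α=2, u≡3; β=1, v≡4 (mod 7); (3|7)=-1, (4|7)=+1; sign (−1)^0·-1^1·+1^2 = -1.
(a,b)_19: α=2, u≡3; β=1, v≡12 (mod 19); (3|19)=-1, (12|19)=-1; sign (−1)^0·-1^1·-1^2 = -1.
(a,b)_5: α=2, u≡2; β=2, v≡2 (mod 5); (2|5)=-1, (2|5)=-1; sign (−1)^0·-1^2·-1^2 = +1.
(a,b)_37: α=2, u≡34; β=1, v≡9 (mod 37); (34|37)=+1, (9|37)=+1; sign (−1)^0·+1^1·+1^2 = +1.
(a,b)_11: α=-2, u≡5; β=-2, v≡2 (mod 11); (5|11)=+1, (2|11)=-1; sign (−1)^0·+1^-2·-1^-2 = +1.
(a,b)_2: α=-12, β=-12; u≡5, v≡1 (mod 8); ε(u)ε(v)=0·0, αω(v)=-12·0, βω(u)=-12·1; sum ≡ 0  ⇒  +1.
(a,b)_3: α=10, u≡2; β=8, v≡2 (mod 3); (2|3)=-1, (2|3)=-1; sign (−1)^0·-1^8·-1^10 = +1.
(a,b)_∞: sgn(-403)=−, sgn(83657)=+, so +1.
|Ram(-403, 83657)| = 4, even; anisotropic at {7, 13, 17, 19}.

[7, 13, 17, 19]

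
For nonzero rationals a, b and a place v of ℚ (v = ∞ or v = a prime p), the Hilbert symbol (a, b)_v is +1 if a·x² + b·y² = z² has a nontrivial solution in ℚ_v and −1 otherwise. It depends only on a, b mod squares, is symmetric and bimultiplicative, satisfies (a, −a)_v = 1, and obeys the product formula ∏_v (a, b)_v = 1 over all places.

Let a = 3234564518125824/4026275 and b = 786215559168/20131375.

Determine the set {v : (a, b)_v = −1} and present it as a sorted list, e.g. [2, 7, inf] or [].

(a, b) ≡ (11, 85690) mod (ℚ^×)²; places V = {2, 3, 5, 11, 13, 19, 41, ∞}.
(a,b)_11: α=-5, u≡5; β=-5, v≡7 (mod 11); (5|11)=+1, (7|11)=-1; sign (−1)^1·+1^-5·-1^-5 = +1.
(a,b)_5: α=-2, u≡4; β=-3, v≡3 (mod 5); (4|5)=+1, (3|5)=-1; sign (−1)^0·+1^-3·-1^-2 = +1.
(a,b)_19: α=2, u≡16; β=1, v≡7 (mod 19); (16|19)=+1, (7|19)=+1; sign (−1)^0·+1^1·+1^2 = +1.
(a,b)_3: α=6, u≡2; β=6, v≡1 (mod 3); (2|3)=-1, (1|3)=+1; sign (−1)^0·-1^6·+1^6 = +1.
(a,b)_13: α=4, u≡8; β=2, v≡6 (mod 13); (8|13)=-1, (6|13)=-1; sign (−1)^0·-1^2·-1^4 = +1.
(a,b)_∞: sgn(11)=+, sgn(85690)=+, so +1.
(a,b)_2: α=8, β=13; u≡3, v≡5 (mod 8); ε(u)ε(v)=1·0, αω(v)=8·1, βω(u)=13·1; sum ≡ 1  ⇒  -1.
(a,b)_41: α=2, u≡35; β=1, v≡33 (mod 41); (35|41)=-1, (33|41)=+1; sign (−1)^0·-1^1·+1^2 = -1.
Ram(11, 85690) = {2, 41}; no ℚ_2-point on the conic.

[2, 41]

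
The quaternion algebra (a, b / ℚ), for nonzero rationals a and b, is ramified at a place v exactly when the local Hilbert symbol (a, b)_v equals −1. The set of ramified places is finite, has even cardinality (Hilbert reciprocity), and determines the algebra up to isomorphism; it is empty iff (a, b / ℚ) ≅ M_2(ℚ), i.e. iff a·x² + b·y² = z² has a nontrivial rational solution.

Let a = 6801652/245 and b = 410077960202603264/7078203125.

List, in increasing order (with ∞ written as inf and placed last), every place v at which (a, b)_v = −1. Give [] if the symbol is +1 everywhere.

[5, 13, 23, 47]

Mod squares: a ≡ 70265, b ≡ 1495. Check v ∈ {∞, 2, 5, 7, 11, 13, 23, 37, 43, 47}.
v=11: a=11^2·(≡8), b=11^6·(≡7) mod 11; (8|11)=-1, (7|11)=-1; (−1)^{2·6·5}·(-1)^6·(-1)^2 = +1.
v=37: a=37^0·(≡20), b=37^2·(≡35) mod 37; (20|37)=-1, (35|37)=-1; (−1)^{0·2·18}·(-1)^2·(-1)^0 = +1.
v=5: a=5^-1·(≡3), b=5^-7·(≡4) mod 5; (3|5)=-1, (4|5)=+1; (−1)^{-1·-7·2}·(-1)^-7·(+1)^-1 = -1.
v=43: a=43^0·(≡20), b=43^-2·(≡2) mod 43; (20|43)=-1, (2|43)=-1; (−1)^{0·-2·21}·(-1)^-2·(-1)^0 = +1.
v=47: a=47^1·(≡5), b=47^2·(≡23) mod 47; (5|47)=-1, (23|47)=-1; (−1)^{1·2·23}·(-1)^2·(-1)^1 = -1.
v=∞: 70265 > 0 and 1495 > 0  ⇒  (a,b)_∞ = +1.
v=23: a=23^1·(≡7), b=23^1·(≡20) mod 23; (7|23)=-1, (20|23)=-1; (−1)^{1·1·11}·(-1)^1·(-1)^1 = -1.
v=2: v_2(a)=2, v_2(b)=8; units ≡ 1, 7 (mod 8); ε·ε+αω+βω = 0·1+2·0+8·0 ≡ 0  ⇒  (a,b)_2 = +1.
v=7: a=7^-2·(≡5), b=7^-2·(≡1) mod 7; (5|7)=-1, (1|7)=+1; (−1)^{-2·-2·3}·(-1)^-2·(+1)^-2 = +1.
v=13: a=13^1·(≡10), b=13^1·(≡8) mod 13; (10|13)=+1, (8|13)=-1; (−1)^{1·1·6}·(+1)^1·(-1)^1 = -1.
Ram(70265, 1495) = {5, 13, 23, 47}; no ℚ_5-point on the conic.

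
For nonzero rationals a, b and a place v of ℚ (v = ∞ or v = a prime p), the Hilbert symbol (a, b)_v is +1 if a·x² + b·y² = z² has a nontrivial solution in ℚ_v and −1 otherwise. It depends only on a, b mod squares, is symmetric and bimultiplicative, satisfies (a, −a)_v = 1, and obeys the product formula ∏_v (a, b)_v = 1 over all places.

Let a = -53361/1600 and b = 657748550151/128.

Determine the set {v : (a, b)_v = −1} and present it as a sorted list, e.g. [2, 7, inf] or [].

(a, b) ≡ (-1, 462) mod (ℚ^×)²; places V = {2, 3, 5, 7, 11, ∞}.
(a,b)_7: α=2, u≡6; β=5, v≡5 (mod 7); (6|7)=-1, (5|7)=-1; sign (−1)^0·-1^5·-1^2 = -1.
(a,b)_11: α=2, u≡2; β=5, v≡3 (mod 11); (2|11)=-1, (3|11)=+1; sign (−1)^0·-1^5·+1^2 = -1.
(a,b)_3: α=2, u≡2; β=5, v≡1 (mod 3); (2|3)=-1, (1|3)=+1; sign (−1)^0·-1^5·+1^2 = -1.
(a,b)_2: α=-6, β=-7; u≡7, v≡7 (mod 8); ε(u)ε(v)=1·1, αω(v)=-6·0, βω(u)=-7·0; sum ≡ 1  ⇒  -1.
(a,b)_∞: sgn(-1)=−, sgn(462)=+, so +1.
(a,b)_5: α=-2, u≡1; β=0, v≡2 (mod 5); (1|5)=+1, (2|5)=-1; sign (−1)^0·+1^0·-1^-2 = +1.
Ram(-1, 462) = {2, 3, 7, 11}; no ℚ_2-point on the conic.

[2, 3, 7, 11]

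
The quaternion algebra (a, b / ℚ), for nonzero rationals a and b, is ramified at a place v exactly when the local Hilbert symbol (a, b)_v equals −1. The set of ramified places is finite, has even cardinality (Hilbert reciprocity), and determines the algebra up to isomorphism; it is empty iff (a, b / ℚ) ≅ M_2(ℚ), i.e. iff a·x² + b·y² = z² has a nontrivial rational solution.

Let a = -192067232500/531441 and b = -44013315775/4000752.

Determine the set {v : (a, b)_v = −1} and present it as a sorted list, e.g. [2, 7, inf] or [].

[2, inf]

(a, b) ≡ (-13, -17017) mod (ℚ^×)²; places V = {2, 3, 5, 7, 11, 13, 17, 23, 37, ∞}.
(a,b)_11: α=2, u≡3; β=1, v≡5 (mod 11); (3|11)=+1, (5|11)=+1; sign (−1)^0·+1^1·+1^2 = +1.
(a,b)_7: α=0, u≡4; β=-3, v≡6 (mod 7); (4|7)=+1, (6|7)=-1; sign (−1)^0·+1^-3·-1^0 = +1.
(a,b)_37: α=0, u≡23; β=2, v≡11 (mod 37); (23|37)=-1, (11|37)=+1; sign (−1)^0·-1^2·+1^0 = +1.
(a,b)_17: α=2, u≡15; β=1, v≡2 (mod 17); (15|17)=+1, (2|17)=+1; sign (−1)^0·+1^1·+1^2 = +1.
(a,b)_2: α=2, β=-4; u≡3, v≡7 (mod 8); ε(u)ε(v)=1·1, αω(v)=2·0, βω(u)=-4·1; sum ≡ 1  ⇒  -1.
(a,b)_23: α=0, u≡22; β=2, v≡18 (mod 23); (22|23)=-1, (18|23)=+1; sign (−1)^0·-1^2·+1^0 = +1.
(a,b)_3: α=-12, u≡2; β=-6, v≡2 (mod 3); (2|3)=-1, (2|3)=-1; sign (−1)^0·-1^-6·-1^-12 = +1.
(a,b)_∞: sgn(-13)=−, sgn(-17017)=−, so -1.
(a,b)_13: α=3, u≡4; β=1, v≡12 (mod 13); (4|13)=+1, (12|13)=+1; sign (−1)^0·+1^1·+1^3 = +1.
(a,b)_5: α=4, u≡3; β=2, v≡2 (mod 5); (3|5)=-1, (2|5)=-1; sign (−1)^0·-1^2·-1^4 = +1.
Ram(-13, -17017) = {2, ∞}; no ℚ_2-point on the conic.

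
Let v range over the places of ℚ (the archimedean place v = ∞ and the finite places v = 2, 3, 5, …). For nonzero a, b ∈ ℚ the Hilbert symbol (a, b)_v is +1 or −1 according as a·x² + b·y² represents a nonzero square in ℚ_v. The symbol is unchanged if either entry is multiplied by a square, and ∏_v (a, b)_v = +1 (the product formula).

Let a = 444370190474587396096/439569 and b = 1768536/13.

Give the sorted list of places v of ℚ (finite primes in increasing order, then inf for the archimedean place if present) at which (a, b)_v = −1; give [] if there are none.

Mod squares: a ≡ 406, b ≡ 5278. Check v ∈ {∞, 2, 3, 7, 11, 13, 17, 29}.
v=3: a=3^-2·(≡1), b=3^2·(≡1) mod 3; (1|3)=+1, (1|3)=+1; (−1)^{-2·2·1}·(+1)^2·(+1)^-2 = +1.
v=7: a=7^3·(≡4), b=7^1·(≡3) mod 7; (4|7)=+1, (3|7)=-1; (−1)^{3·1·3}·(+1)^1·(-1)^3 = +1.
v=∞: 406 > 0 and 5278 > 0  ⇒  (a,b)_∞ = +1.
v=2: v_2(a)=11, v_2(b)=3; units ≡ 3, 7 (mod 8); ε·ε+αω+βω = 1·1+11·0+3·1 ≡ 0  ⇒  (a,b)_2 = +1.
v=29: a=29^3·(≡14), b=29^1·(≡2) mod 29; (14|29)=-1, (2|29)=-1; (−1)^{3·1·14}·(-1)^1·(-1)^3 = +1.
v=13: a=13^-2·(≡12), b=13^-1·(≡3) mod 13; (12|13)=+1, (3|13)=+1; (−1)^{-2·-1·6}·(+1)^-1·(+1)^-2 = +1.
v=11: a=11^10·(≡7), b=11^2·(≡4) mod 11; (7|11)=-1, (4|11)=+1; (−1)^{10·2·5}·(-1)^2·(+1)^10 = +1.
v=17: a=17^-2·(≡2), b=17^0·(≡2) mod 17; (2|17)=+1, (2|17)=+1; (−1)^{-2·0·8}·(+1)^0·(+1)^-2 = +1.
Every local symbol is +1, so the conic 406·x² + 5278·y² = z² has ℚ_v-points for all v and hence a ℚ-point; (a, b / ℚ) ≅ M_2(ℚ).

[]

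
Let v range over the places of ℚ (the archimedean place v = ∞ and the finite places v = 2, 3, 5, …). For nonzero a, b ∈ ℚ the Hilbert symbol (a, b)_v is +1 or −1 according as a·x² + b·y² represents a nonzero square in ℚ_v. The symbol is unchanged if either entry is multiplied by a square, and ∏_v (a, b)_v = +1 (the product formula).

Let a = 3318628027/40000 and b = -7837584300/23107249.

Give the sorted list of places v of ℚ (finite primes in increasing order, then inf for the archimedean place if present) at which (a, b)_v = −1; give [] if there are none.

[13, 19, 31, 41]

Mod squares: a ≡ 3453307, b ≡ -403. Check v ∈ {∞, 2, 3, 5, 7, 11, 13, 19, 23, 31, 41}.
v=11: a=11^1·(≡8), b=11^-2·(≡9) mod 11; (8|11)=-1, (9|11)=+1; (−1)^{1·-2·5}·(-1)^-2·(+1)^1 = +1.
v=31: a=31^3·(≡20), b=31^1·(≡9) mod 31; (20|31)=+1, (9|31)=+1; (−1)^{3·1·15}·(+1)^1·(+1)^3 = -1.
v=19: a=19^1·(≡13), b=19^-2·(≡8) mod 19; (13|19)=-1, (8|19)=-1; (−1)^{1·-2·9}·(-1)^-2·(-1)^1 = -1.
v=∞: 3453307 > 0 and -403 < 0  ⇒  (a,b)_∞ = +1.
v=3: a=3^0·(≡1), b=3^4·(≡2) mod 3; (1|3)=+1, (2|3)=-1; (−1)^{0·4·1}·(+1)^4·(-1)^0 = +1.
v=7: a=7^0·(≡4), b=7^4·(≡6) mod 7; (4|7)=+1, (6|7)=-1; (−1)^{0·4·3}·(+1)^4·(-1)^0 = +1.
v=5: a=5^-4·(≡3), b=5^2·(≡2) mod 5; (3|5)=-1, (2|5)=-1; (−1)^{-4·2·2}·(-1)^2·(-1)^-4 = +1.
v=23: a=23^0·(≡16), b=23^-2·(≡7) mod 23; (16|23)=+1, (7|23)=-1; (−1)^{0·-2·11}·(+1)^-2·(-1)^0 = +1.
v=41: a=41^1·(≡11), b=41^0·(≡3) mod 41; (11|41)=-1, (3|41)=-1; (−1)^{1·0·20}·(-1)^0·(-1)^1 = -1.
v=13: a=13^1·(≡10), b=13^1·(≡8) mod 13; (10|13)=+1, (8|13)=-1; (−1)^{1·1·6}·(+1)^1·(-1)^1 = -1.
v=2: v_2(a)=-6, v_2(b)=2; units ≡ 3, 5 (mod 8); ε·ε+αω+βω = 1·0+-6·1+2·1 ≡ 0  ⇒  (a,b)_2 = +1.
Ram(3453307, -403) = {13, 19, 31, 41}; no ℚ_13-point on the conic.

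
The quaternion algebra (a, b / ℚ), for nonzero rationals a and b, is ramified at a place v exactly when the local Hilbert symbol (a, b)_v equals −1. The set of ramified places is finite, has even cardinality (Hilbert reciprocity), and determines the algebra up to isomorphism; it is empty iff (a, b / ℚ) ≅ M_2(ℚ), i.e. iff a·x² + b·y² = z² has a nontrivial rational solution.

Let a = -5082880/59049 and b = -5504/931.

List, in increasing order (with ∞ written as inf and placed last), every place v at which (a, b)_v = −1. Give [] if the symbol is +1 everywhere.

[19, inf]

(a, b) ≡ (-55, -1634) mod (ℚ^×)²; places V = {2, 3, 5, 7, 11, 19, 43, ∞}.
(a,b)_11: α=1, u≡8; β=0, v≡1 (mod 11); (8|11)=-1, (1|11)=+1; sign (−1)^0·-1^0·+1^1 = +1.
(a,b)_2: α=8, β=7; u≡1, v≡7 (mod 8); ε(u)ε(v)=0·1, αω(v)=8·0, βω(u)=7·0; sum ≡ 0  ⇒  +1.
(a,b)_19: α=2, u≡13; β=-1, v≡4 (mod 19); (13|19)=-1, (4|19)=+1; sign (−1)^0·-1^-1·+1^2 = -1.
(a,b)_43: α=0, u≡15; β=1, v≡20 (mod 43); (15|43)=+1, (20|43)=-1; sign (−1)^0·+1^1·-1^0 = +1.
(a,b)_∞: sgn(-55)=−, sgn(-1634)=−, so -1.
(a,b)_5: α=1, u≡1; β=0, v≡1 (mod 5); (1|5)=+1, (1|5)=+1; sign (−1)^0·+1^0·+1^1 = +1.
(a,b)_7: α=0, u≡4; β=-2, v≡1 (mod 7); (4|7)=+1, (1|7)=+1; sign (−1)^0·+1^-2·+1^0 = +1.
(a,b)_3: α=-10, u≡2; β=0, v≡1 (mod 3); (2|3)=-1, (1|3)=+1; sign (−1)^0·-1^0·+1^-10 = +1.
|Ram(-55, -1634)| = 2, even; anisotropic at {19, ∞}.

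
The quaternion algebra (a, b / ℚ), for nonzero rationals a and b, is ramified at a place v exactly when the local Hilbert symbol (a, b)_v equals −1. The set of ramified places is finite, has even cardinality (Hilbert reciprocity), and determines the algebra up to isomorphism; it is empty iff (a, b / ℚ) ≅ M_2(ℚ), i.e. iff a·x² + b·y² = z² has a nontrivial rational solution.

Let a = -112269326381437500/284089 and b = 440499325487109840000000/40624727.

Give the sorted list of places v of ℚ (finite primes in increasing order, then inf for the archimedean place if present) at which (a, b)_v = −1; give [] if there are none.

[3, 5, 11, 13, 17, 23]

(a, b) ≡ (-12903, 40755) mod (ℚ^×)²; places V = {2, 3, 5, 7, 11, 13, 17, 19, 23, 41, ∞}.
(a,b)_23: α=3, u≡15; β=2, v≡5 (mod 23); (15|23)=-1, (5|23)=-1; sign (−1)^0·-1^2·-1^3 = -1.
(a,b)_19: α=2, u≡17; β=3, v≡17 (mod 19); (17|19)=+1, (17|19)=+1; sign (−1)^0·+1^3·+1^2 = +1.
(a,b)_17: α=1, u≡7; β=2, v≡3 (mod 17); (7|17)=-1, (3|17)=-1; sign (−1)^0·-1^2·-1^1 = -1.
(a,b)_7: α=0, u≡5; β=4, v≡4 (mod 7); (5|7)=-1, (4|7)=+1; sign (−1)^0·-1^4·+1^0 = +1.
(a,b)_41: α=-2, u≡19; β=-2, v≡16 (mod 41); (19|41)=-1, (16|41)=+1; sign (−1)^0·-1^-2·+1^-2 = +1.
(a,b)_3: α=7, u≡1; β=7, v≡1 (mod 3); (1|3)=+1, (1|3)=+1; sign (−1)^1·+1^7·+1^7 = -1.
(a,b)_11: α=1, u≡5; β=-1, v≡1 (mod 11); (5|11)=+1, (1|11)=+1; sign (−1)^1·+1^-1·+1^1 = -1.
(a,b)_2: α=2, β=10; u≡1, v≡3 (mod 8); ε(u)ε(v)=0·1, αω(v)=2·1, βω(u)=10·0; sum ≡ 0  ⇒  +1.
(a,b)_∞: sgn(-12903)=−, sgn(40755)=+, so +1.
(a,b)_5: α=6, u≡2; β=7, v≡1 (mod 5); (2|5)=-1, (1|5)=+1; sign (−1)^0·-1^7·+1^6 = -1.
(a,b)_13: α=-2, u≡6; β=-3, v≡11 (mod 13); (6|13)=-1, (11|13)=-1; sign (−1)^0·-1^-3·-1^-2 = -1.
(-12903, 40755 / ℚ) ramifies at {3, 5, 11, 13, 17, 23}: a division algebra.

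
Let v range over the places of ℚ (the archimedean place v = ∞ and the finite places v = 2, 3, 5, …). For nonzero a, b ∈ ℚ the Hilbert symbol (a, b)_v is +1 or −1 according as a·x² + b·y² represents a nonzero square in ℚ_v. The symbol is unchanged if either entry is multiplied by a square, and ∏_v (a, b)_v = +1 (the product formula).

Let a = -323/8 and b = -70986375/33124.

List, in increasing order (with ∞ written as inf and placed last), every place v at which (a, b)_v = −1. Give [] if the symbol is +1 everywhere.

[19, inf]

(a, b) ≡ (-646, -3895) mod (ℚ^×)²; places V = {2, 3, 5, 7, 13, 17, 19, 41, ∞}.
(a,b)_3: α=0, u≡2; β=6, v≡2 (mod 3); (2|3)=-1, (2|3)=-1; sign (−1)^0·-1^6·-1^0 = +1.
(a,b)_13: α=0, u≡10; β=-2, v≡8 (mod 13); (10|13)=+1, (8|13)=-1; sign (−1)^0·+1^-2·-1^0 = +1.
(a,b)_41: α=0, u≡16; β=1, v≡17 (mod 41); (16|41)=+1, (17|41)=-1; sign (−1)^0·+1^1·-1^0 = +1.
(a,b)_2: α=-3, β=-2; u≡5, v≡1 (mod 8); ε(u)ε(v)=0·0, αω(v)=-3·0, βω(u)=-2·1; sum ≡ 0  ⇒  +1.
(a,b)_7: α=0, u≡6; β=-2, v≡4 (mod 7); (6|7)=-1, (4|7)=+1; sign (−1)^0·-1^-2·+1^0 = +1.
(a,b)_∞: sgn(-646)=−, sgn(-3895)=−, so -1.
(a,b)_17: α=1, u≡4; β=0, v≡4 (mod 17); (4|17)=+1, (4|17)=+1; sign (−1)^0·+1^0·+1^1 = +1.
(a,b)_19: α=1, u≡5; β=1, v≡5 (mod 19); (5|19)=+1, (5|19)=+1; sign (−1)^1·+1^1·+1^1 = -1.
(a,b)_5: α=0, u≡4; β=3, v≡1 (mod 5); (4|5)=+1, (1|5)=+1; sign (−1)^0·+1^3·+1^0 = +1.
(-646, -3895 / ℚ) ramifies at {19, ∞}: a division algebra.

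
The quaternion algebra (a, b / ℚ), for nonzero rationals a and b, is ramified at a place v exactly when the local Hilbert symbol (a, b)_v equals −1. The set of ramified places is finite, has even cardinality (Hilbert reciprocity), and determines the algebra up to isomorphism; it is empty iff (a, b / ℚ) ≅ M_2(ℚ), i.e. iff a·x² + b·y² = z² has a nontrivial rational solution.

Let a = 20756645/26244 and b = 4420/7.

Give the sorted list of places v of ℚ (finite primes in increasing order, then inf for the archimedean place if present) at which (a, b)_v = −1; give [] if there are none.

[5, 7, 13, 19]

(a, b) ≡ (8645, 7735) mod (ℚ^×)²; places V = {2, 3, 5, 7, 13, 17, 19, ∞}.
(a,b)_17: α=0, u≡8; β=1, v≡8 (mod 17); (8|17)=+1, (8|17)=+1; sign (−1)^0·+1^1·+1^0 = +1.
(a,b)_2: α=-2, β=2; u≡5, v≡7 (mod 8); ε(u)ε(v)=0·1, αω(v)=-2·0, βω(u)=2·1; sum ≡ 0  ⇒  +1.
(a,b)_3: α=-8, u≡2; β=0, v≡1 (mod 3); (2|3)=-1, (1|3)=+1; sign (−1)^0·-1^0·+1^-8 = +1.
(a,b)_7: α=5, u≡3; β=-1, v≡3 (mod 7); (3|7)=-1, (3|7)=-1; sign (−1)^1·-1^-1·-1^5 = -1.
(a,b)_13: α=1, u≡7; β=1, v≡4 (mod 13); (7|13)=-1, (4|13)=+1; sign (−1)^0·-1^1·+1^1 = -1.
(a,b)_∞: sgn(8645)=+, sgn(7735)=+, so +1.
(a,b)_19: α=1, u≡10; β=0, v≡18 (mod 19); (10|19)=-1, (18|19)=-1; sign (−1)^0·-1^0·-1^1 = -1.
(a,b)_5: α=1, u≡1; β=1, v≡2 (mod 5); (1|5)=+1, (2|5)=-1; sign (−1)^0·+1^1·-1^1 = -1.
|Ram(8645, 7735)| = 4, even; anisotropic at {5, 7, 13, 19}.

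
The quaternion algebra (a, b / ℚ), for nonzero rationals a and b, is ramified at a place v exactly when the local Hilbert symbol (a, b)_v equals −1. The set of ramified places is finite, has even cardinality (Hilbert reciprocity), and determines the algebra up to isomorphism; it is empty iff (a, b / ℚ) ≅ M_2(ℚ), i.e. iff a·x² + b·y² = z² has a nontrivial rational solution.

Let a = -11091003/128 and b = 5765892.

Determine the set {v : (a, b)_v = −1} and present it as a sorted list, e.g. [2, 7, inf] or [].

[3, 19]

(a, b) ≡ (-1254, 33) mod (ℚ^×)²; places V = {2, 3, 7, 11, 19, ∞}.
(a,b)_3: α=1, u≡2; β=1, v≡2 (mod 3); (2|3)=-1, (2|3)=-1; sign (−1)^1·-1^1·-1^1 = -1.
(a,b)_7: α=2, u≡6; β=0, v≡6 (mod 7); (6|7)=-1, (6|7)=-1; sign (−1)^0·-1^0·-1^2 = +1.
(a,b)_∞: sgn(-1254)=−, sgn(33)=+, so +1.
(a,b)_19: α=3, u≡8; β=2, v≡12 (mod 19); (8|19)=-1, (12|19)=-1; sign (−1)^0·-1^2·-1^3 = -1.
(a,b)_2: α=-7, β=2; u≡5, v≡1 (mod 8); ε(u)ε(v)=0·0, αω(v)=-7·0, βω(u)=2·1; sum ≡ 0  ⇒  +1.
(a,b)_11: α=1, u≡6; β=3, v≡9 (mod 11); (6|11)=-1, (9|11)=+1; sign (−1)^1·-1^3·+1^1 = +1.
|Ram(-1254, 33)| = 2, even; anisotropic at {3, 19}.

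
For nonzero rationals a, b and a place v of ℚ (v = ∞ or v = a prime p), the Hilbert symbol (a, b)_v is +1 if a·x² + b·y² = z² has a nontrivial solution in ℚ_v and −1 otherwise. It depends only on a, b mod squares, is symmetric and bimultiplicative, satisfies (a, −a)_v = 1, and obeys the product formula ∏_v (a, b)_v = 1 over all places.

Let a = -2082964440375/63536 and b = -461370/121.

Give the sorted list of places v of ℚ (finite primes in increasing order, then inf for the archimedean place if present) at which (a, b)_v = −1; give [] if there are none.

Mod squares: a ≡ -165, b ≡ -2730. Check v ∈ {∞, 2, 3, 5, 7, 11, 13, 19}.
v=7: a=7^4·(≡3), b=7^1·(≡1) mod 7; (3|7)=-1, (1|7)=+1; (−1)^{4·1·3}·(-1)^1·(+1)^4 = -1.
v=2: v_2(a)=-4, v_2(b)=1; units ≡ 3, 3 (mod 8); ε·ε+αω+βω = 1·1+-4·1+1·1 ≡ 0  ⇒  (a,b)_2 = +1.
v=∞: -165 < 0 and -2730 < 0  ⇒  (a,b)_∞ = -1.
v=5: a=5^3·(≡2), b=5^1·(≡1) mod 5; (2|5)=-1, (1|5)=+1; (−1)^{3·1·2}·(-1)^1·(+1)^3 = -1.
v=13: a=13^4·(≡3), b=13^3·(≡6) mod 13; (3|13)=+1, (6|13)=-1; (−1)^{4·3·6}·(+1)^3·(-1)^4 = +1.
v=11: a=11^-1·(≡6), b=11^-2·(≡3) mod 11; (6|11)=-1, (3|11)=+1; (−1)^{-1·-2·5}·(-1)^-2·(+1)^-1 = +1.
v=19: a=19^-2·(≡7), b=19^0·(≡1) mod 19; (7|19)=+1, (1|19)=+1; (−1)^{-2·0·9}·(+1)^0·(+1)^-2 = +1.
v=3: a=3^5·(≡2), b=3^1·(≡2) mod 3; (2|3)=-1, (2|3)=-1; (−1)^{5·1·1}·(-1)^1·(-1)^5 = -1.
(-165, -2730 / ℚ) ramifies at {3, 5, 7, ∞}: a division algebra.

[3, 5, 7, inf]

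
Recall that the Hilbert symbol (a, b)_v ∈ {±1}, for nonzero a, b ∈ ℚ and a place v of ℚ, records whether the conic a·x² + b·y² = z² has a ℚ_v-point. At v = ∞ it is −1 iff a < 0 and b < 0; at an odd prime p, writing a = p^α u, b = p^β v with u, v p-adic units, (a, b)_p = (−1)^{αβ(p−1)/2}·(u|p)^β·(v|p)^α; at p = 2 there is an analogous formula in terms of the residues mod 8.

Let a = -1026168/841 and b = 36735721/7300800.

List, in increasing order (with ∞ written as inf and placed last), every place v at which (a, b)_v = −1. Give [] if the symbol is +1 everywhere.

Mod squares: a ≡ -1518, b ≡ 3. Check v ∈ {∞, 2, 3, 5, 11, 13, 19, 23, 29}.
v=3: a=3^1·(≡1), b=3^-3·(≡1) mod 3; (1|3)=+1, (1|3)=+1; (−1)^{1·-3·1}·(+1)^-3·(+1)^1 = -1.
v=19: a=19^0·(≡12), b=19^2·(≡14) mod 19; (12|19)=-1, (14|19)=-1; (−1)^{0·2·9}·(-1)^2·(-1)^0 = +1.
v=2: v_2(a)=3, v_2(b)=-6; units ≡ 1, 3 (mod 8); ε·ε+αω+βω = 0·1+3·1+-6·0 ≡ 1  ⇒  (a,b)_2 = -1.
v=∞: -1518 < 0 and 3 > 0  ⇒  (a,b)_∞ = +1.
v=23: a=23^1·(≡18), b=23^0·(≡3) mod 23; (18|23)=+1, (3|23)=+1; (−1)^{1·0·11}·(+1)^0·(+1)^1 = +1.
v=29: a=29^-2·(≡26), b=29^2·(≡10) mod 29; (26|29)=-1, (10|29)=-1; (−1)^{-2·2·14}·(-1)^2·(-1)^-2 = +1.
v=13: a=13^2·(≡10), b=13^-2·(≡9) mod 13; (10|13)=+1, (9|13)=+1; (−1)^{2·-2·6}·(+1)^-2·(+1)^2 = +1.
v=11: a=11^1·(≡5), b=11^2·(≡1) mod 11; (5|11)=+1, (1|11)=+1; (−1)^{1·2·5}·(+1)^2·(+1)^1 = +1.
v=5: a=5^0·(≡2), b=5^-2·(≡3) mod 5; (2|5)=-1, (3|5)=-1; (−1)^{0·-2·2}·(-1)^-2·(-1)^0 = +1.
|Ram(-1518, 3)| = 2, even; anisotropic at {2, 3}.

[2, 3]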